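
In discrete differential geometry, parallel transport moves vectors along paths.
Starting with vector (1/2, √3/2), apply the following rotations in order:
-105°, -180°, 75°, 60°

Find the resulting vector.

Total rotation: (-105°) + (-180°) + 75° + 60° = -150°. Final vector: (0, -1)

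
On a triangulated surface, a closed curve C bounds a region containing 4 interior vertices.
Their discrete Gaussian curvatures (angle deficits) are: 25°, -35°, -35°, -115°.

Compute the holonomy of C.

Holonomy = total enclosed curvature = 25° + (-35°) + (-35°) + (-115°) = -160°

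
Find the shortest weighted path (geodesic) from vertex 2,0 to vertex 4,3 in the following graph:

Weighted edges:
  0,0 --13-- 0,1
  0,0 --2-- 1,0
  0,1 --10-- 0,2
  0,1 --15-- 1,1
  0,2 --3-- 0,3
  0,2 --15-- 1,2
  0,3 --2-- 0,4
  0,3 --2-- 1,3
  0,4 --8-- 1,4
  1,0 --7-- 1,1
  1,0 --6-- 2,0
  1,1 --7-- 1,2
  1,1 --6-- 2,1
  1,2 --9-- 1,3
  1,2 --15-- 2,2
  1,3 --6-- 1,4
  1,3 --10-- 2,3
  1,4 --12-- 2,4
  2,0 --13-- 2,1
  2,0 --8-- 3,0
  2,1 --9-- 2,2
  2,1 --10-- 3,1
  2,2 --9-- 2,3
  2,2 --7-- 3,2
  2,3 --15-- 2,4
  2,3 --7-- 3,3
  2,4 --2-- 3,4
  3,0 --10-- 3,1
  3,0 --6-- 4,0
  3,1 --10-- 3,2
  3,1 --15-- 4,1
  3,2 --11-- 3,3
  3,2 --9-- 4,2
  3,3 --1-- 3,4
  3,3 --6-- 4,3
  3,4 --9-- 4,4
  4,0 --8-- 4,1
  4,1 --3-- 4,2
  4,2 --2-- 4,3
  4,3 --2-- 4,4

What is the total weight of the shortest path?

Shortest path: 2,0 → 3,0 → 4,0 → 4,1 → 4,2 → 4,3, total weight = 27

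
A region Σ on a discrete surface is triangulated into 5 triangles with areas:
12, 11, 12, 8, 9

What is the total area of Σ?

12 + 11 + 12 + 8 + 9 = 52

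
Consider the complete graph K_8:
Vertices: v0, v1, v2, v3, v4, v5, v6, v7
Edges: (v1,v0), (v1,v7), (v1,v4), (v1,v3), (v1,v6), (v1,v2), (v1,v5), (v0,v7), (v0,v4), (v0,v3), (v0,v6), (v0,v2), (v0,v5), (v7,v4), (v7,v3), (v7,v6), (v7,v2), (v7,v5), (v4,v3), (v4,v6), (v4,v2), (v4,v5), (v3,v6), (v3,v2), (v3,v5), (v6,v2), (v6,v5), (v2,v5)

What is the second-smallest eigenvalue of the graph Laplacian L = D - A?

For the complete graph K_n, L = nI − J (J = all-ones matrix). J has eigenvalues n (once, eigenvector 𝟙) and 0 (multiplicity n−1), so L has eigenvalues 0 (once) and n (multiplicity n−1). Here n = 8: eigenvalue 0 once and 8 with multiplicity 7.
Laplacian eigenvalues: [0.0, 8.0, 8.0, 8.0, 8.0, 8.0, 8.0, 8.0]. Algebraic connectivity (smallest non-zero eigenvalue) = 8.0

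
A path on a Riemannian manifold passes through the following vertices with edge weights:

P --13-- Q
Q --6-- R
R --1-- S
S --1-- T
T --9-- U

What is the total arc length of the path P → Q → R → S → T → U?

Arc length = 13 + 6 + 1 + 1 + 9 = 30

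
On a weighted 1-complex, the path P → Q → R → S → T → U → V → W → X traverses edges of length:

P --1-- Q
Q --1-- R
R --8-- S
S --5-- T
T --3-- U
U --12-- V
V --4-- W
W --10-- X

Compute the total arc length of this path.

Arc length = 1 + 1 + 8 + 5 + 3 + 12 + 4 + 10 = 44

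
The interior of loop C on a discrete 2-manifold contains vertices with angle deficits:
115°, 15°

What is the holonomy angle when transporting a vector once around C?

Holonomy = total enclosed curvature = 115° + 15° = 130°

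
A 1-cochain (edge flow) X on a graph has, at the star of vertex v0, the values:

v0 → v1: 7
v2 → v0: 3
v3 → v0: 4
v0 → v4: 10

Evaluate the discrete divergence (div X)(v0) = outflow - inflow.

Divergence = sum of outgoing flows = 7 + (-3) + (-4) + 10 = 10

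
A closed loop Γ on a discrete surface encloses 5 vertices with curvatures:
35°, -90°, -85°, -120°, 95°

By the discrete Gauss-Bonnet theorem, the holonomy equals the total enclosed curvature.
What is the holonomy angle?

Holonomy = total enclosed curvature = 35° + (-90°) + (-85°) + (-120°) + 95° = -165°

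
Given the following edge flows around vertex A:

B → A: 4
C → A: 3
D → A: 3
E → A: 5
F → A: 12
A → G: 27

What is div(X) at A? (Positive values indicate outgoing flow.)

Divergence = sum of outgoing flows = (-4) + (-3) + (-3) + (-5) + (-12) + 27 = 0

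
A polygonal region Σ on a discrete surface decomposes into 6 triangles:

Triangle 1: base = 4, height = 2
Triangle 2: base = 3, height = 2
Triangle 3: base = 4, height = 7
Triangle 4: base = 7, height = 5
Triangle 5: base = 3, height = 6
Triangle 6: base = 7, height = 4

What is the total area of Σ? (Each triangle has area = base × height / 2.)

(1/2)×4×2 + (1/2)×3×2 + (1/2)×4×7 + (1/2)×7×5 + (1/2)×3×6 + (1/2)×7×4 = 61.5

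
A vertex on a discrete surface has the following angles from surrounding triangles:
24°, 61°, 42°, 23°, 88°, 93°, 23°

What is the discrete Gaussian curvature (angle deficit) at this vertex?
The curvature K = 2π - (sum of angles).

Sum of angles = 354°. K = 360° - 354° = 6° = π/30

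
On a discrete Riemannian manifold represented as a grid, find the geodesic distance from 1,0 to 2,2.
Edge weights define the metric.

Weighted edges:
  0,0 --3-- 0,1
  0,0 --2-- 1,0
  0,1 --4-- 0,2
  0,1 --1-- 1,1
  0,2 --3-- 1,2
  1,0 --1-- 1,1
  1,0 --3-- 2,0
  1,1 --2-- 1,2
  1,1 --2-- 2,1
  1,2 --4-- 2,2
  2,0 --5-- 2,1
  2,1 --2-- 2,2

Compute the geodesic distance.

Shortest path: 1,0 → 1,1 → 2,1 → 2,2, total weight = 5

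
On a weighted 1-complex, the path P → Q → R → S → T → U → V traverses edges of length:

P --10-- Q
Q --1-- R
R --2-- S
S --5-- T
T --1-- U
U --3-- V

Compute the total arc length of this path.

Arc length = 10 + 1 + 2 + 5 + 1 + 3 = 22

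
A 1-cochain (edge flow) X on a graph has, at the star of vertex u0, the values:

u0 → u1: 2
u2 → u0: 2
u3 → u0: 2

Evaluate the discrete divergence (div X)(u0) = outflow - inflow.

Divergence = sum of outgoing flows = 2 + (-2) + (-2) = -2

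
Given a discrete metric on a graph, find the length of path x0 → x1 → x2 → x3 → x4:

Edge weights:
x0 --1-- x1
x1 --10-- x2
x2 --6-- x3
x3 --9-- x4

Arc length = 1 + 10 + 6 + 9 = 26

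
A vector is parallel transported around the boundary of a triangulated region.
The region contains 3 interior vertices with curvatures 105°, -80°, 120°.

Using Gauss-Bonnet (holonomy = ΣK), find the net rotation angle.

Holonomy = total enclosed curvature = 105° + (-80°) + 120° = 145°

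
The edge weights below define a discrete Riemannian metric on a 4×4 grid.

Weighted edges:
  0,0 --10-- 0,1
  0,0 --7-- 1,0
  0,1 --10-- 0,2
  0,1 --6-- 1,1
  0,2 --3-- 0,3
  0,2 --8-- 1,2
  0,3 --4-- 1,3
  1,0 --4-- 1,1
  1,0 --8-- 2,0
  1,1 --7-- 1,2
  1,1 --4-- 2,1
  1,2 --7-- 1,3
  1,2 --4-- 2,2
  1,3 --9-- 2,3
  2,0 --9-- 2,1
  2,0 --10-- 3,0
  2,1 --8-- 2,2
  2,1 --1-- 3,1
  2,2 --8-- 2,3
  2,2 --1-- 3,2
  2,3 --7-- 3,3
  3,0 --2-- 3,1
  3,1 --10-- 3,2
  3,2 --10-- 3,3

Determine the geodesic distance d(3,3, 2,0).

Shortest path: 3,3 → 3,2 → 2,2 → 2,1 → 2,0, total weight = 28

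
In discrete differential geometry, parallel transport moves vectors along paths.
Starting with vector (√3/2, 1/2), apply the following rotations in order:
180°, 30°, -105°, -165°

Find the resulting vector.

Total rotation: 180° + 30° + (-105°) + (-165°) = -60°. Final vector: (0.8660, -0.5000)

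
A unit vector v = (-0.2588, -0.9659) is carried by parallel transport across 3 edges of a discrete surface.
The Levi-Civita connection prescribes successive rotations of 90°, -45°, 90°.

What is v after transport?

Total rotation: 90° + (-45°) + 90° = 135°. Final vector: (0.8660, 0.5000)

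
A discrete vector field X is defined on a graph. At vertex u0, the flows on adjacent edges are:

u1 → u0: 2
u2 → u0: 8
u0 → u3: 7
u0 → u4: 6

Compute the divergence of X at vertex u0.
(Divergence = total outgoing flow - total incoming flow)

Divergence = sum of outgoing flows = (-2) + (-8) + 7 + 6 = 3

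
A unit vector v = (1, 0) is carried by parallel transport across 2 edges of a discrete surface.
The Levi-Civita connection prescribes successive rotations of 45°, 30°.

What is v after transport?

Total rotation: 45° + 30° = 75°. Final vector: (0.2588, 0.9659)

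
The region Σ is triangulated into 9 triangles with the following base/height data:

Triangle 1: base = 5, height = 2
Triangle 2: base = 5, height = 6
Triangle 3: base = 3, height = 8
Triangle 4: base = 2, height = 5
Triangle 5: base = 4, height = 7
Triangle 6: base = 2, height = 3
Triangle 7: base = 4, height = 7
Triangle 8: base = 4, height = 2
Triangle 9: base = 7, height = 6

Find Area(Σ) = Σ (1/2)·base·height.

(1/2)×5×2 + (1/2)×5×6 + (1/2)×3×8 + (1/2)×2×5 + (1/2)×4×7 + (1/2)×2×3 + (1/2)×4×7 + (1/2)×4×2 + (1/2)×7×6 = 93.0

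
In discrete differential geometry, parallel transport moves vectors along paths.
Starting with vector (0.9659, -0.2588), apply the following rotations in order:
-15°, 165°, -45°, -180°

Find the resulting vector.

Total rotation: (-15°) + 165° + (-45°) + (-180°) = -75°. Final vector: (0, -1)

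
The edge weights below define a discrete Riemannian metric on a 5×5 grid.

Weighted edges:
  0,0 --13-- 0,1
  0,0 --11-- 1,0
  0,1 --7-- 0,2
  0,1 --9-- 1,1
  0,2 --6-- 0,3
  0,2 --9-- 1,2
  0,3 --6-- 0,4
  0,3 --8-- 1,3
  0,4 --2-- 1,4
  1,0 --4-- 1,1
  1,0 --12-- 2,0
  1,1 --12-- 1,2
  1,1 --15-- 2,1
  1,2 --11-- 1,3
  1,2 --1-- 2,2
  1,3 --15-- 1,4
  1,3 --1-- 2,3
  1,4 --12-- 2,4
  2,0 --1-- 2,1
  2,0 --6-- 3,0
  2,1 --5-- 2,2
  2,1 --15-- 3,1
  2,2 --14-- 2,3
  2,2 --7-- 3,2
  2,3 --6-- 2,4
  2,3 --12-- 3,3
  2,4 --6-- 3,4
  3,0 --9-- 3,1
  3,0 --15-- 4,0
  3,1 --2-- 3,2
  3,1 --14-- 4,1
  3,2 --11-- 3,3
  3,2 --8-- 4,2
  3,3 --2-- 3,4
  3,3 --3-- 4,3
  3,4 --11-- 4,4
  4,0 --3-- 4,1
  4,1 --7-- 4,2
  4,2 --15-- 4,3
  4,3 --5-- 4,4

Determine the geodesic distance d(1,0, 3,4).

Shortest path: 1,0 → 1,1 → 1,2 → 2,2 → 3,2 → 3,3 → 3,4, total weight = 37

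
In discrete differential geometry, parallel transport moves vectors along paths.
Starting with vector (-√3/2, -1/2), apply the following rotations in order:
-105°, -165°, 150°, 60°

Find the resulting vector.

Total rotation: (-105°) + (-165°) + 150° + 60° = -60°. Final vector: (-0.8660, 0.5000)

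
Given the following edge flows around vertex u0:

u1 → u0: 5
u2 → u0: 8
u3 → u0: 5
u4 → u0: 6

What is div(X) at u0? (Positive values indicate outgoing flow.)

Divergence = sum of outgoing flows = (-5) + (-8) + (-5) + (-6) = -24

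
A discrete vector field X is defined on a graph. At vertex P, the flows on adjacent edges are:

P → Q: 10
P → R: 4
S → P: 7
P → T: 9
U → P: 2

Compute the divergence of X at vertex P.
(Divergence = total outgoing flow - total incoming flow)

Divergence = sum of outgoing flows = 10 + 4 + (-7) + 9 + (-2) = 14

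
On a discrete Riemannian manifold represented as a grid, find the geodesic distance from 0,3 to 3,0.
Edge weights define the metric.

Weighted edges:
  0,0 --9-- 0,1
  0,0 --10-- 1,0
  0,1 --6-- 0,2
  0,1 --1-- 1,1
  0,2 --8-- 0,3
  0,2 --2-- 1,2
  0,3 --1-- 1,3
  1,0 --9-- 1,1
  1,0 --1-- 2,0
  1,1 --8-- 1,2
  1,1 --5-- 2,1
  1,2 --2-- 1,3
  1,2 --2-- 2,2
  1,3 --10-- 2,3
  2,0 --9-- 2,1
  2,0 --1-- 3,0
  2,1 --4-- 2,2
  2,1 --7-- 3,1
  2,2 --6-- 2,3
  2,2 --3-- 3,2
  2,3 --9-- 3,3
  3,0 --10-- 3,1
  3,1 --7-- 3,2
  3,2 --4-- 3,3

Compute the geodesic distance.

Shortest path: 0,3 → 1,3 → 1,2 → 2,2 → 2,1 → 2,0 → 3,0, total weight = 19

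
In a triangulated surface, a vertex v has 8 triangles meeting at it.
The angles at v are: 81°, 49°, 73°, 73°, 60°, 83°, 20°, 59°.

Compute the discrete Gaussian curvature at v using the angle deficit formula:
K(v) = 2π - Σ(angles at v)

Sum of angles = 498°. K = 360° - 498° = -138° = -23π/30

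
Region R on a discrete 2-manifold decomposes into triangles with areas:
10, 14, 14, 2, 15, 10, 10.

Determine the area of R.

10 + 14 + 14 + 2 + 15 + 10 + 10 = 75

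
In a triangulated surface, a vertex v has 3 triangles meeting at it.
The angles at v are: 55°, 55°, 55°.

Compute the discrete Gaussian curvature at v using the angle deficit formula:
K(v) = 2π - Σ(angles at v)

Sum of angles = 165°. K = 360° - 165° = 195° = 13π/12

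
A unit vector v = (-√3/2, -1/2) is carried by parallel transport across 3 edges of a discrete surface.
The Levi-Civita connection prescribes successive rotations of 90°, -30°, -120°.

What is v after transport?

Total rotation: 90° + (-30°) + (-120°) = -60°. Final vector: (-0.8660, 0.5000)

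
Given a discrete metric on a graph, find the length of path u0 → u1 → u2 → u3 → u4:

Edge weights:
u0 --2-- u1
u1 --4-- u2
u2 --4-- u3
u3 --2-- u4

Arc length = 2 + 4 + 4 + 2 = 12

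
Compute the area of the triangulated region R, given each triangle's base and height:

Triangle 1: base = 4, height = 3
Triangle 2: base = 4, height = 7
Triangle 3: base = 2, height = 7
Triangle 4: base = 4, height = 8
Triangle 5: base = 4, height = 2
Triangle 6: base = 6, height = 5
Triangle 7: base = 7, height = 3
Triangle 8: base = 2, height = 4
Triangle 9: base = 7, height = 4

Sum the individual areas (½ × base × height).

(1/2)×4×3 + (1/2)×4×7 + (1/2)×2×7 + (1/2)×4×8 + (1/2)×4×2 + (1/2)×6×5 + (1/2)×7×3 + (1/2)×2×4 + (1/2)×7×4 = 90.5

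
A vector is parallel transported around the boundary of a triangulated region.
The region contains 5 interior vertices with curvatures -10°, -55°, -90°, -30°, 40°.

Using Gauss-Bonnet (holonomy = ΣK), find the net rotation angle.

Holonomy = total enclosed curvature = (-10°) + (-55°) + (-90°) + (-30°) + 40° = -145°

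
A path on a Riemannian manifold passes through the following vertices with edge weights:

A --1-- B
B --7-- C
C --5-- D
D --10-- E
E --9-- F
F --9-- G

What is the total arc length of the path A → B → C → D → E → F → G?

Arc length = 1 + 7 + 5 + 10 + 9 + 9 = 41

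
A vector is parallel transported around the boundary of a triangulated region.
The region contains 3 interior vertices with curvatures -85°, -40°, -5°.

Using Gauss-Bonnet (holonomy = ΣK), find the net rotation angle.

Holonomy = total enclosed curvature = (-85°) + (-40°) + (-5°) = -130°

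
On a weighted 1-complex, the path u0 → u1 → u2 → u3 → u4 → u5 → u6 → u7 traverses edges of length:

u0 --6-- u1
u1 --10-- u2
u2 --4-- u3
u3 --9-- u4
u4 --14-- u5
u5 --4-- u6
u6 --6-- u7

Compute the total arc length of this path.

Arc length = 6 + 10 + 4 + 9 + 14 + 4 + 6 = 53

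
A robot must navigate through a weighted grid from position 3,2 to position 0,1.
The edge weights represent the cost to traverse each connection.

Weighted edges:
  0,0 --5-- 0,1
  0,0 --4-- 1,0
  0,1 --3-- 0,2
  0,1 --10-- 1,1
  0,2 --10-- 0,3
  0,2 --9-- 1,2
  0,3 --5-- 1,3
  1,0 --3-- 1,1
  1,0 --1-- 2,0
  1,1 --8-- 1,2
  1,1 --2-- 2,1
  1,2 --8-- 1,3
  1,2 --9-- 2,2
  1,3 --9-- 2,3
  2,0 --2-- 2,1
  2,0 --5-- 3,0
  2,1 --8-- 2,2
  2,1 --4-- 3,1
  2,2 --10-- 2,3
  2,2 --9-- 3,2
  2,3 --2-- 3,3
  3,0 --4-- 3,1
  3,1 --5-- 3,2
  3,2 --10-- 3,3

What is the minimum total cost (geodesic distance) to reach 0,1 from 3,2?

Shortest path: 3,2 → 3,1 → 2,1 → 1,1 → 0,1, total weight = 21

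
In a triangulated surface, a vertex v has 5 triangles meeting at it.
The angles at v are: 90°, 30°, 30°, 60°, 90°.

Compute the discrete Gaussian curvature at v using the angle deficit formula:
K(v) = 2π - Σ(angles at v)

Sum of angles = 300°. K = 360° - 300° = 60° = π/3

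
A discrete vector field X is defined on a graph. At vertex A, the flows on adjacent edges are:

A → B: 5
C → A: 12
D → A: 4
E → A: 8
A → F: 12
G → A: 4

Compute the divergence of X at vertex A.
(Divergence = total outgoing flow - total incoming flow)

Divergence = sum of outgoing flows = 5 + (-12) + (-4) + (-8) + 12 + (-4) = -11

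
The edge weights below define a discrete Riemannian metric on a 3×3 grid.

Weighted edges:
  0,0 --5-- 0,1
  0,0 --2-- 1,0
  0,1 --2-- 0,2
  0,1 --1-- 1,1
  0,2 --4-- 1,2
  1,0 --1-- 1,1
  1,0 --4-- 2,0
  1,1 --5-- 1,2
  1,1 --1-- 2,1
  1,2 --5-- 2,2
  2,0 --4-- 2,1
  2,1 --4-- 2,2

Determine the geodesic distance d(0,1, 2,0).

Shortest path: 0,1 → 1,1 → 1,0 → 2,0, total weight = 6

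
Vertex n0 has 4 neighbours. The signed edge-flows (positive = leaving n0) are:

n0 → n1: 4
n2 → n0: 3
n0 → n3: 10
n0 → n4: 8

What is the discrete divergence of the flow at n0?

Divergence = sum of outgoing flows = 4 + (-3) + 10 + 8 = 19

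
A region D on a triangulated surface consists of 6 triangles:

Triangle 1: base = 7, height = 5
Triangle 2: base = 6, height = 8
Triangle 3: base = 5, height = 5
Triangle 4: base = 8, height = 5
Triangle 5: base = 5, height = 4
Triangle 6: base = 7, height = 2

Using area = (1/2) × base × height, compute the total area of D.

(1/2)×7×5 + (1/2)×6×8 + (1/2)×5×5 + (1/2)×8×5 + (1/2)×5×4 + (1/2)×7×2 = 91.0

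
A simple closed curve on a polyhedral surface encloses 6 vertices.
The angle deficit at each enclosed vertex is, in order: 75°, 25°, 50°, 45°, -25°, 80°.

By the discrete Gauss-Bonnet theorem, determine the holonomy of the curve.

Holonomy = total enclosed curvature = 75° + 25° + 50° + 45° + (-25°) + 80° = 250°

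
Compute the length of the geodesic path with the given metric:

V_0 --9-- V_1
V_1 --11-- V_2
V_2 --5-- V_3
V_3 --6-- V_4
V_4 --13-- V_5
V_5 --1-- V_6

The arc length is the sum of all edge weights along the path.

Arc length = 9 + 11 + 5 + 6 + 13 + 1 = 45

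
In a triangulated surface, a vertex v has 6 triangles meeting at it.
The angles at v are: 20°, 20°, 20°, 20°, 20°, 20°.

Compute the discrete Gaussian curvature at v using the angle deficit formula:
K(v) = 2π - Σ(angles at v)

Sum of angles = 120°. K = 360° - 120° = 240°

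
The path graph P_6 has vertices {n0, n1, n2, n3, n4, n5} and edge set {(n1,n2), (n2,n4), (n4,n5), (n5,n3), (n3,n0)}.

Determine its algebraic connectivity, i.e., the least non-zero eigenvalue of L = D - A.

The path graph P_n has Laplacian eigenvalues λ_k = 2 − 2cos(kπ/n), k = 0, 1, …, n−1. Here n = 6:
k=0: 2 − 2cos(0) = 0.0; k=1: 2 − 2cos(π/6) = 0.2679; k=2: 2 − 2cos(π/3) = 1.0; k=3: 2 − 2cos(π/2) = 2.0; k=4: 2 − 2cos(2π/3) = 3.0; k=5: 2 − 2cos(5π/6) = 3.7321.
Laplacian eigenvalues: [0.0, 0.2679, 1.0, 2.0, 3.0, 3.7321]. Algebraic connectivity (smallest non-zero eigenvalue) = 0.2679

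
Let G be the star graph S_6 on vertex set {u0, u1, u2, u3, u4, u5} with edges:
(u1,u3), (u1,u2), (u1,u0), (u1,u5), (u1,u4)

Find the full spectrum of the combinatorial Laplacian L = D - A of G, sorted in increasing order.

The star S_6 is the complete bipartite graph K_{1,5} (one hub of degree 5, 5 leaves of degree 1). The Laplacian spectrum of K_{p,q} is 0, p (multiplicity q−1), q (multiplicity p−1), p+q. With p = 1, q = 5: 0 once, 1 with multiplicity 4, and 6 once. (Check: trace L = sum of degrees = 10 = 4·1 + 6.)
Laplacian eigenvalues (increasing order): [0.0, 1.0, 1.0, 1.0, 1.0, 6.0]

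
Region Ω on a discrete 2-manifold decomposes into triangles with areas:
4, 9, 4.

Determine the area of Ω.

4 + 9 + 4 = 17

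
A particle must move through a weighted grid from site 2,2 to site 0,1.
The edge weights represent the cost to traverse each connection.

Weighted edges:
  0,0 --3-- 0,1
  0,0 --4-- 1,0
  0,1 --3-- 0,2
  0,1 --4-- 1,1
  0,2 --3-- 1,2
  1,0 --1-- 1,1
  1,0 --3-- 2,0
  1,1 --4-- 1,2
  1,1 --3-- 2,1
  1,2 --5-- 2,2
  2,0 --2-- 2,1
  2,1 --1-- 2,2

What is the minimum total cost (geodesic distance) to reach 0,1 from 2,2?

Shortest path: 2,2 → 2,1 → 1,1 → 0,1, total weight = 8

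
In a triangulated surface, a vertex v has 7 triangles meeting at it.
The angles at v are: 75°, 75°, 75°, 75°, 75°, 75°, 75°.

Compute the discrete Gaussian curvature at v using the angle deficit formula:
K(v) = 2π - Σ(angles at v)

Sum of angles = 525°. K = 360° - 525° = -165°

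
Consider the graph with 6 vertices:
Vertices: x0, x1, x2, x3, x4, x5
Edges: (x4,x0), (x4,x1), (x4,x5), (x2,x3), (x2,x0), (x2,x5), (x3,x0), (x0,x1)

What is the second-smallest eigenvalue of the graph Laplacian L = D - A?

Degrees: deg(x0) = 4, deg(x1) = 2, deg(x2) = 3, deg(x3) = 2, deg(x4) = 3, deg(x5) = 2.
L = D − A with rows/columns ordered (x0, x1, x2, x3, x4, x5):
  [ 4, -1, -1, -1, -1,  0]
  [-1,  2,  0,  0, -1,  0]
  [-1,  0,  3, -1,  0, -1]
  [-1,  0, -1,  2,  0,  0]
  [-1, -1,  0,  0,  3, -1]
  [ 0,  0, -1,  0, -1,  2]
Characteristic polynomial: det(λI − L) = λ(λ² − 5λ + 5)(λ² − 7λ + 9)(λ − 4).
Roots: λ = 0; (λ² − 5λ + 5) = 0 ⇒ λ = (5 ± √5)/2 ≈ 1.382, 3.618; (λ² − 7λ + 9) = 0 ⇒ λ = (7 ± √13)/2 ≈ 1.6972, 5.3028; (λ − 4) = 0 ⇒ λ = 4.
(Check: the roots sum (with multiplicity) to 16, matching trace L = Σdeg = 2·8 = 16.)
Laplacian eigenvalues: [0.0, 1.382, 1.6972, 3.618, 4.0, 5.3028]. Algebraic connectivity (smallest non-zero eigenvalue) = 1.382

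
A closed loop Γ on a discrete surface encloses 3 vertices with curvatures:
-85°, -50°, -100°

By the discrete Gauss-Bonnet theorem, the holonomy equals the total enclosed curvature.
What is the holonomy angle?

Holonomy = total enclosed curvature = (-85°) + (-50°) + (-100°) = -235°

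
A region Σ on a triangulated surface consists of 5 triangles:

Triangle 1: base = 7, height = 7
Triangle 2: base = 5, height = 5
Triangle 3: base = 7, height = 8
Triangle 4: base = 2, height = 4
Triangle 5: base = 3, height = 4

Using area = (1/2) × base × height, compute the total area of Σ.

(1/2)×7×7 + (1/2)×5×5 + (1/2)×7×8 + (1/2)×2×4 + (1/2)×3×4 = 75.0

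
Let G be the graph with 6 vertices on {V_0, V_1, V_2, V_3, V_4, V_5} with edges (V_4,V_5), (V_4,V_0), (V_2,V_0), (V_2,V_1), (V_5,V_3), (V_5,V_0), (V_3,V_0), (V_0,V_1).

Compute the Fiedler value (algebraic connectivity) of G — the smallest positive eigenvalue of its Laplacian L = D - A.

Degrees: deg(V_0) = 5, deg(V_1) = 2, deg(V_2) = 2, deg(V_3) = 2, deg(V_4) = 2, deg(V_5) = 3.
L = D − A with rows/columns ordered (V_0, V_1, V_2, V_3, V_4, V_5):
  [ 5, -1, -1, -1, -1, -1]
  [-1,  2, -1,  0,  0,  0]
  [-1, -1,  2,  0,  0,  0]
  [-1,  0,  0,  2,  0, -1]
  [-1,  0,  0,  0,  2, -1]
  [-1,  0,  0, -1, -1,  3]
Characteristic polynomial: det(λI − L) = λ(λ − 1)(λ − 2)(λ − 3)(λ − 4)(λ − 6).
Roots: λ = 0; (λ − 1) = 0 ⇒ λ = 1; (λ − 2) = 0 ⇒ λ = 2; (λ − 3) = 0 ⇒ λ = 3; (λ − 4) = 0 ⇒ λ = 4; (λ − 6) = 0 ⇒ λ = 6.
(Check: the roots sum (with multiplicity) to 16, matching trace L = Σdeg = 2·8 = 16.)
Laplacian eigenvalues: [0.0, 1.0, 2.0, 3.0, 4.0, 6.0]. Algebraic connectivity (smallest non-zero eigenvalue) = 1.0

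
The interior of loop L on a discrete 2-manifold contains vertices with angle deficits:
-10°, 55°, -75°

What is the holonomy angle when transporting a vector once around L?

Holonomy = total enclosed curvature = (-10°) + 55° + (-75°) = -30°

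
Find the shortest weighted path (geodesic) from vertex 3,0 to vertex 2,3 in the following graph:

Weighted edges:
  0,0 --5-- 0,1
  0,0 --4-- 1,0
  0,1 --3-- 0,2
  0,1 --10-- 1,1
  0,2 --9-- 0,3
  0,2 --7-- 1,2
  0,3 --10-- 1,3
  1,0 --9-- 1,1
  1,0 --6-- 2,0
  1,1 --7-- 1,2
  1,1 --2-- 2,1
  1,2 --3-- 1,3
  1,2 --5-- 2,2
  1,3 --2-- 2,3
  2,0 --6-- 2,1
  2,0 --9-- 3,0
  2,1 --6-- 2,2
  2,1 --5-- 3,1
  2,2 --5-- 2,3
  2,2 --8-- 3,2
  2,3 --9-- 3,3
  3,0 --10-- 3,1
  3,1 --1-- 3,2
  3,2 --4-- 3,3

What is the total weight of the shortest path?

Shortest path: 3,0 → 3,1 → 3,2 → 3,3 → 2,3, total weight = 24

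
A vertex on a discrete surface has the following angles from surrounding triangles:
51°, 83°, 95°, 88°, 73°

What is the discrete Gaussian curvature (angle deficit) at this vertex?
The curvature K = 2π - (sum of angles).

Sum of angles = 390°. K = 360° - 390° = -30° = -π/6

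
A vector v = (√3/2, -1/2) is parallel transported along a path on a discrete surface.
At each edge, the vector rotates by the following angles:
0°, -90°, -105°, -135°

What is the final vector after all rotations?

Total rotation: 0° + (-90°) + (-105°) + (-135°) = -330° ≡ 30° (mod 360°). Final vector: (1, 0)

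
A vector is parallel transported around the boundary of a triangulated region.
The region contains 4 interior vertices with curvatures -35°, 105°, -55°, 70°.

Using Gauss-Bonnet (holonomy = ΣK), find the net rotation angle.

Holonomy = total enclosed curvature = (-35°) + 105° + (-55°) + 70° = 85°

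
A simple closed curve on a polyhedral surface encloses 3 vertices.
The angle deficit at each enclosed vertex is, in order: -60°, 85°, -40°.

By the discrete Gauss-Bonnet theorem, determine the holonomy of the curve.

Holonomy = total enclosed curvature = (-60°) + 85° + (-40°) = -15°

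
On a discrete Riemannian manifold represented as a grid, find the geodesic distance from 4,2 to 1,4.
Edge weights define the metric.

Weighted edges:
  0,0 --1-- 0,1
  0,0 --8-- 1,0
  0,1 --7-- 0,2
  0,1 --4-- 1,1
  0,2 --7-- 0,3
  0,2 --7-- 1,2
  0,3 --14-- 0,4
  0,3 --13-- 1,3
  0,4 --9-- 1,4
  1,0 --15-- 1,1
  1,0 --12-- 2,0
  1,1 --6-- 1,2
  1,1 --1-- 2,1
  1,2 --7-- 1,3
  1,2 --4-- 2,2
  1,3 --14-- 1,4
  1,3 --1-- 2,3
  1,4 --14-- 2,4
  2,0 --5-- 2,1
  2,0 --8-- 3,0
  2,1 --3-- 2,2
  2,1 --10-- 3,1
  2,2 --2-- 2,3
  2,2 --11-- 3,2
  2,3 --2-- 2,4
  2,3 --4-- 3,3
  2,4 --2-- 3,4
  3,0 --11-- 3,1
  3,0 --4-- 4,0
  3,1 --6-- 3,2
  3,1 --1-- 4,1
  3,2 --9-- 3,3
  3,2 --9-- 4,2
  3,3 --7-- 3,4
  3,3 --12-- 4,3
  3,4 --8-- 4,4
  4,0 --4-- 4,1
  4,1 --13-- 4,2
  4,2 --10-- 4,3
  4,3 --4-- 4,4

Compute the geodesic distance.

Shortest path: 4,2 → 3,2 → 3,3 → 2,3 → 1,3 → 1,4, total weight = 37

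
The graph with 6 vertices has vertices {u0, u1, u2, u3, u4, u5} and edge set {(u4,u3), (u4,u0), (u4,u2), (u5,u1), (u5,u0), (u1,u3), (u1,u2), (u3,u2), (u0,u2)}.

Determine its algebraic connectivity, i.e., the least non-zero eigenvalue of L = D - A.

Degrees: deg(u0) = 3, deg(u1) = 3, deg(u2) = 4, deg(u3) = 3, deg(u4) = 3, deg(u5) = 2.
L = D − A with rows/columns ordered (u0, u1, u2, u3, u4, u5):
  [ 3,  0, -1,  0, -1, -1]
  [ 0,  3, -1, -1,  0, -1]
  [-1, -1,  4, -1, -1,  0]
  [ 0, -1, -1,  3, -1,  0]
  [-1,  0, -1, -1,  3,  0]
  [-1, -1,  0,  0,  0,  2]
Characteristic polynomial: det(λI − L) = λ(λ² − 7λ + 9)(λ² − 7λ + 11)(λ − 4).
Roots: λ = 0; (λ² − 7λ + 9) = 0 ⇒ λ = (7 ± √13)/2 ≈ 1.6972, 5.3028; (λ² − 7λ + 11) = 0 ⇒ λ = (7 ± √5)/2 ≈ 2.382, 4.618; (λ − 4) = 0 ⇒ λ = 4.
(Check: the roots sum (with multiplicity) to 18, matching trace L = Σdeg = 2·9 = 18.)
Laplacian eigenvalues: [0.0, 1.6972, 2.382, 4.0, 4.618, 5.3028]. Algebraic connectivity (smallest non-zero eigenvalue) = 1.6972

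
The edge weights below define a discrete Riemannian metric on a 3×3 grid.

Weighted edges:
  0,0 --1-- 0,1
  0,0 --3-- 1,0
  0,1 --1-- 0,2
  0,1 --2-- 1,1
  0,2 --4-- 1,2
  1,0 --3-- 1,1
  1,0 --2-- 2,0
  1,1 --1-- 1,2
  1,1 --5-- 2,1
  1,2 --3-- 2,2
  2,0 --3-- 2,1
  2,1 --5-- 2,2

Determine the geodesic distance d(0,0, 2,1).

Shortest path: 0,0 → 0,1 → 1,1 → 2,1, total weight = 8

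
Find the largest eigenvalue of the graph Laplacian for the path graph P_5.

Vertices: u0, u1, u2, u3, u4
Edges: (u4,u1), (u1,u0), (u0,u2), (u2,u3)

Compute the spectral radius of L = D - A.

The path graph P_n has Laplacian eigenvalues λ_k = 2 − 2cos(kπ/n), k = 0, 1, …, n−1. Here n = 5:
k=0: 2 − 2cos(0) = 0.0; k=1: 2 − 2cos(π/5) = 0.382; k=2: 2 − 2cos(2π/5) = 1.382; k=3: 2 − 2cos(3π/5) = 2.618; k=4: 2 − 2cos(4π/5) = 3.618.
Laplacian eigenvalues: [0.0, 0.382, 1.382, 2.618, 3.618]. Largest eigenvalue (spectral radius) = 3.618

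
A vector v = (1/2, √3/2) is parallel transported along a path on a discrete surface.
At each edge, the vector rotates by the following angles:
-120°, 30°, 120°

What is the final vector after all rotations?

Total rotation: (-120°) + 30° + 120° = 30°. Final vector: (0, 1)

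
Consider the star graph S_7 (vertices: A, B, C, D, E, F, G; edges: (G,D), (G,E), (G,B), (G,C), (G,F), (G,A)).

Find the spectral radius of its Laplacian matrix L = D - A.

The star S_7 is the complete bipartite graph K_{1,6} (one hub of degree 6, 6 leaves of degree 1). The Laplacian spectrum of K_{p,q} is 0, p (multiplicity q−1), q (multiplicity p−1), p+q. With p = 1, q = 6: 0 once, 1 with multiplicity 5, and 7 once. (Check: trace L = sum of degrees = 12 = 5·1 + 7.)
Laplacian eigenvalues: [0.0, 1.0, 1.0, 1.0, 1.0, 1.0, 7.0]. Largest eigenvalue (spectral radius) = 7.0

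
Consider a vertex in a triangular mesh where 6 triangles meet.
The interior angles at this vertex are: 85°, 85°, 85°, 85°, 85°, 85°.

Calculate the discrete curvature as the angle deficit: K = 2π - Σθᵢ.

Sum of angles = 510°. K = 360° - 510° = -150°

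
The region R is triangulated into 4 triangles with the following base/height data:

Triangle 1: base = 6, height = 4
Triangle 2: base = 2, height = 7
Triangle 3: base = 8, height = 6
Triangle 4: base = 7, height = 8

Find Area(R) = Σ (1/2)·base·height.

(1/2)×6×4 + (1/2)×2×7 + (1/2)×8×6 + (1/2)×7×8 = 71.0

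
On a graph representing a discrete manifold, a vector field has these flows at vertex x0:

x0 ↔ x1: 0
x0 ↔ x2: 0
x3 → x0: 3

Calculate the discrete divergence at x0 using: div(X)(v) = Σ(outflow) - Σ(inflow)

Divergence = sum of outgoing flows = 0 + 0 + (-3) = -3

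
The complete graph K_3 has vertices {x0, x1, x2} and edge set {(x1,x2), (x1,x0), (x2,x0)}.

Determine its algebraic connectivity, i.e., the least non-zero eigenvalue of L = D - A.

For the complete graph K_n, L = nI − J (J = all-ones matrix). J has eigenvalues n (once, eigenvector 𝟙) and 0 (multiplicity n−1), so L has eigenvalues 0 (once) and n (multiplicity n−1). Here n = 3: eigenvalue 0 once and 3 with multiplicity 2.
Laplacian eigenvalues: [0.0, 3.0, 3.0]. Algebraic connectivity (smallest non-zero eigenvalue) = 3.0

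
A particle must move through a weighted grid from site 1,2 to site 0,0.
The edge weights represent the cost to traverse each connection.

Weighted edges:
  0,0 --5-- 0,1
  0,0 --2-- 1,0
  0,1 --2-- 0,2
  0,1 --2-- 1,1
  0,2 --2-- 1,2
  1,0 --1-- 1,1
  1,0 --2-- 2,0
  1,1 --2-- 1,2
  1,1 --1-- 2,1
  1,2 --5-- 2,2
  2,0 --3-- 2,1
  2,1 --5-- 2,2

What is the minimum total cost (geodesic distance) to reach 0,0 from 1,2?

Shortest path: 1,2 → 1,1 → 1,0 → 0,0, total weight = 5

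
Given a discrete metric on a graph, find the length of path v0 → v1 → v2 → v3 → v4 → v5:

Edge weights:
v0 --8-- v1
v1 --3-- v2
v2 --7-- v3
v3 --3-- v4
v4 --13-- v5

Arc length = 8 + 3 + 7 + 3 + 13 = 34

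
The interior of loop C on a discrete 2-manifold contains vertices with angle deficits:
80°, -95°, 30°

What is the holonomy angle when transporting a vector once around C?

Holonomy = total enclosed curvature = 80° + (-95°) + 30° = 15°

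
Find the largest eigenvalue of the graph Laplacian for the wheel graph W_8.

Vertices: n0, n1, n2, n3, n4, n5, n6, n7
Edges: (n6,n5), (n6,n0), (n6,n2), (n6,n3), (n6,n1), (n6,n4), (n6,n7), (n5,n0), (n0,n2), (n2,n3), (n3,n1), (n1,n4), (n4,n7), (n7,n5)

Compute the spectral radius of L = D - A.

The wheel W_8 is the join K_1 ∨ C_7 (a hub joined to every vertex of a cycle of length 7). For a join G ∨ H (G on p vertices, H on q vertices) the Laplacian spectrum is 0, p+q, the eigenvalues of L(G) other than one 0 each shifted by +q, and the eigenvalues of L(H) other than one 0 each shifted by +p. With G = K_1 (p = 1, nothing left after dropping its 0) and H = C_7 (q = 7, eigenvalues 2 − 2cos(2πk/7), k = 0, …, 6; drop k = 0), the spectrum of W_8 is 0, 8, and 1 + (2 − 2cos(2πk/7)) = 3 − 2cos(2πk/7) for k = 1, …, 6:
k=1: 3 − 2cos(2π/7) = 1.753; k=2: 3 − 2cos(4π/7) = 3.445; k=3: 3 − 2cos(6π/7) = 4.8019; k=4: 3 − 2cos(8π/7) = 4.8019; k=5: 3 − 2cos(10π/7) = 3.445; k=6: 3 − 2cos(12π/7) = 1.753.
Laplacian eigenvalues: [0.0, 1.753, 1.753, 3.445, 3.445, 4.8019, 4.8019, 8.0]. Largest eigenvalue (spectral radius) = 8.0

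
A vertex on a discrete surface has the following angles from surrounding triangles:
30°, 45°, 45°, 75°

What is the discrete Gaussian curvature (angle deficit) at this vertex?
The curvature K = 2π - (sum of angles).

Sum of angles = 195°. K = 360° - 195° = 165°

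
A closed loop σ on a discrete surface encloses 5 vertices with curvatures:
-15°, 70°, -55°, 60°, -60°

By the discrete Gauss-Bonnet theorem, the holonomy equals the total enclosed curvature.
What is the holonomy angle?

Holonomy = total enclosed curvature = (-15°) + 70° + (-55°) + 60° + (-60°) = 0°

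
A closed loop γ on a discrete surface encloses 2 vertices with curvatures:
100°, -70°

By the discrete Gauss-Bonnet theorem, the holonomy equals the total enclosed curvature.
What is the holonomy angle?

Holonomy = total enclosed curvature = 100° + (-70°) = 30°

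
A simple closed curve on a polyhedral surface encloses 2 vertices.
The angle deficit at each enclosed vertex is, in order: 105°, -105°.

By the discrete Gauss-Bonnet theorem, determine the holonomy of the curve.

Holonomy = total enclosed curvature = 105° + (-105°) = 0°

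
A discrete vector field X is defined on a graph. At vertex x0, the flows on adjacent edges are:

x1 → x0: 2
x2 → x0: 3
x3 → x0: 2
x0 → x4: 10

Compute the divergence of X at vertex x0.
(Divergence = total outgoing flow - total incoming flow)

Divergence = sum of outgoing flows = (-2) + (-3) + (-2) + 10 = 3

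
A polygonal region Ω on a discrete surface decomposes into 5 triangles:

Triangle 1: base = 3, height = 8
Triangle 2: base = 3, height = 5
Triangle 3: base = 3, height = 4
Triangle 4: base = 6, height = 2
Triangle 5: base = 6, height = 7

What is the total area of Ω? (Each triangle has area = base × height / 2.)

(1/2)×3×8 + (1/2)×3×5 + (1/2)×3×4 + (1/2)×6×2 + (1/2)×6×7 = 52.5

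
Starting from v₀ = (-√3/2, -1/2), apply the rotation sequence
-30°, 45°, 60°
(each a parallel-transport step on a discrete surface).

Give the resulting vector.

Total rotation: (-30°) + 45° + 60° = 75°. Final vector: (0.2588, -0.9659)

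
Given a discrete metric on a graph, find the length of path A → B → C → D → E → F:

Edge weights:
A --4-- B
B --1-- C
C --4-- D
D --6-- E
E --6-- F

Arc length = 4 + 1 + 4 + 6 + 6 = 21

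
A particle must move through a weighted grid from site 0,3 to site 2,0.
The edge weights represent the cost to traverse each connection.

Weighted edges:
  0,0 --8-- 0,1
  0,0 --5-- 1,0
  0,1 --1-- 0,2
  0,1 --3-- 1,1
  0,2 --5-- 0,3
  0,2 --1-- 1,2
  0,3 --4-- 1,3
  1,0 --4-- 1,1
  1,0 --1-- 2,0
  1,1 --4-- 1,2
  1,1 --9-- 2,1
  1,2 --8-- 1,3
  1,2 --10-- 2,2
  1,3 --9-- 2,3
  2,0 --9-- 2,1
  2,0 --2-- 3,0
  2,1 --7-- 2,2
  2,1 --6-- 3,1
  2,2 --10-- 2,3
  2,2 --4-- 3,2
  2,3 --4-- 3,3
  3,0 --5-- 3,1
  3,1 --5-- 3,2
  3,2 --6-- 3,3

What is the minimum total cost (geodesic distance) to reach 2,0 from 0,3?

Shortest path: 0,3 → 0,2 → 0,1 → 1,1 → 1,0 → 2,0, total weight = 14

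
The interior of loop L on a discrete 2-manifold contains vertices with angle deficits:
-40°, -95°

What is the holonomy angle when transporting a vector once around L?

Holonomy = total enclosed curvature = (-40°) + (-95°) = -135°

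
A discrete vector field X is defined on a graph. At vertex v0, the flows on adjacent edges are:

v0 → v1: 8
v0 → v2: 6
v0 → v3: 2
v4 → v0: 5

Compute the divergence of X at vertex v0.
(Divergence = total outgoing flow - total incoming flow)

Divergence = sum of outgoing flows = 8 + 6 + 2 + (-5) = 11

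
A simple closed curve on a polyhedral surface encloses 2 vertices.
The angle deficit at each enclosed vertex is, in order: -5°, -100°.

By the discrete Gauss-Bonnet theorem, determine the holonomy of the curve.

Holonomy = total enclosed curvature = (-5°) + (-100°) = -105°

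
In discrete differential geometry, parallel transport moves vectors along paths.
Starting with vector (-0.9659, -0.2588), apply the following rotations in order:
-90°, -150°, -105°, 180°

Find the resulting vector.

Total rotation: (-90°) + (-150°) + (-105°) + 180° = -165°. Final vector: (0.8660, 0.5000)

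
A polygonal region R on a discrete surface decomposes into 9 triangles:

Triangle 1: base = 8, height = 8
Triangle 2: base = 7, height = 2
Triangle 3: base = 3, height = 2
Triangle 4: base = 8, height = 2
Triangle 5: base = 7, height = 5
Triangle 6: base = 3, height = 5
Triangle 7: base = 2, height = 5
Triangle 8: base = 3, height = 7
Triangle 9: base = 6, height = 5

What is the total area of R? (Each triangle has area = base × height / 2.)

(1/2)×8×8 + (1/2)×7×2 + (1/2)×3×2 + (1/2)×8×2 + (1/2)×7×5 + (1/2)×3×5 + (1/2)×2×5 + (1/2)×3×7 + (1/2)×6×5 = 105.5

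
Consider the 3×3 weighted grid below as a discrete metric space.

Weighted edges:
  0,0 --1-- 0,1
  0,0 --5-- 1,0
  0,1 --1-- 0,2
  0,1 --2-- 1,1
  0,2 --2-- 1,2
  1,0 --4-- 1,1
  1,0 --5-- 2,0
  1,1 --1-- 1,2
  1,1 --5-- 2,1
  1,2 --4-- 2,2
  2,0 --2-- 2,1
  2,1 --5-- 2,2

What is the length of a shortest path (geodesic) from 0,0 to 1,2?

Shortest path: 0,0 → 0,1 → 0,2 → 1,2, total weight = 4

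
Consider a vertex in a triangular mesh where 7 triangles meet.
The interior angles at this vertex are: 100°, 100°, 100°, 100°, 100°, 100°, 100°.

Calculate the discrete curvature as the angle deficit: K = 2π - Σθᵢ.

Sum of angles = 700°. K = 360° - 700° = -340°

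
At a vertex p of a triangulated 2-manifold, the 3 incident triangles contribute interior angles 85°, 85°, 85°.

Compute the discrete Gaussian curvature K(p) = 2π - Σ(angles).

Sum of angles = 255°. K = 360° - 255° = 105°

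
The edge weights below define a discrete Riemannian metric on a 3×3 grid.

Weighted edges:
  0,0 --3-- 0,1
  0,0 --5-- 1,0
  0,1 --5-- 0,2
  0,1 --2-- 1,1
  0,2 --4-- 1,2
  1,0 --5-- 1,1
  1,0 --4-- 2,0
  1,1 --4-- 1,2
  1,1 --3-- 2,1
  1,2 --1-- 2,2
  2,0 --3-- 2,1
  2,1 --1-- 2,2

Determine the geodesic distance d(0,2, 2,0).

Shortest path: 0,2 → 1,2 → 2,2 → 2,1 → 2,0, total weight = 9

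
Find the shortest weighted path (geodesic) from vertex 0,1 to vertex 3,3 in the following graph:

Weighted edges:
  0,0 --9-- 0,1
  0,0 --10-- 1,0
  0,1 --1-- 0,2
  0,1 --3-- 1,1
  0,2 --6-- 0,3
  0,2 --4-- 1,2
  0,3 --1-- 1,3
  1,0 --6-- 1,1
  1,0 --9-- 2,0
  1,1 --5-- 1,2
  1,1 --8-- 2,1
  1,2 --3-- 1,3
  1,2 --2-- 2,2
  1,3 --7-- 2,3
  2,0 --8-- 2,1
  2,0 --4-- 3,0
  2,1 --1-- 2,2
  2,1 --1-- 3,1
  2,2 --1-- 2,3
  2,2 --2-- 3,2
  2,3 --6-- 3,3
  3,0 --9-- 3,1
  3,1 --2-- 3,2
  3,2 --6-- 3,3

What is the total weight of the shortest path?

Shortest path: 0,1 → 0,2 → 1,2 → 2,2 → 2,3 → 3,3, total weight = 14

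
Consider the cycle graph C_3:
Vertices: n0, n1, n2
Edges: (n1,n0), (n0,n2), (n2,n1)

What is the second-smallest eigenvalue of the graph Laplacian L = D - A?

The cycle graph C_n has Laplacian eigenvalues λ_k = 2 − 2cos(2πk/n), k = 0, 1, …, n−1. Here n = 3:
k=0: 2 − 2cos(0) = 0.0; k=1: 2 − 2cos(2π/3) = 3.0; k=2: 2 − 2cos(4π/3) = 3.0.
Laplacian eigenvalues: [0.0, 3.0, 3.0]. Algebraic connectivity (smallest non-zero eigenvalue) = 3.0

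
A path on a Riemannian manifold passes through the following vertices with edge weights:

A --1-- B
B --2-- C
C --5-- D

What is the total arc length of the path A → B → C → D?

Arc length = 1 + 2 + 5 = 8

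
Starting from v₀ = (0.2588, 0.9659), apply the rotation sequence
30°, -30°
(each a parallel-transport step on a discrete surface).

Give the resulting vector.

Total rotation: 30° + (-30°) = 0°. Final vector: (0.2588, 0.9659)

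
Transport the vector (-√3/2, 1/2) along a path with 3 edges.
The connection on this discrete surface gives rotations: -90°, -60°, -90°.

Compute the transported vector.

Total rotation: (-90°) + (-60°) + (-90°) = -240° ≡ 120° (mod 360°). Final vector: (0, -1)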